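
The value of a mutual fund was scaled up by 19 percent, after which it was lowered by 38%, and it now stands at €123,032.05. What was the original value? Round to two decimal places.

The overall multiplier applied was 1.19 × 0.62 = 0.7378.
So the original value was €123,032.05 ÷ 0.7378 ≈ €166,755.29.

€166,755.29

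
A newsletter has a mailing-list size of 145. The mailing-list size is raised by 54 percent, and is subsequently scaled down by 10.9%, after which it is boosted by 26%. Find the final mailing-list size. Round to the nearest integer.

54% increase: 145 × 1.54 = 223.3.
10.9% decrease: 223.3 × 0.891 = 198.9603.
Apply the 26% increase: 198.9603 × 1.26 = 250.689978 ≈ 251.

251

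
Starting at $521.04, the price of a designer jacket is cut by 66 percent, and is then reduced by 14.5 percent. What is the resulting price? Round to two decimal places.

$151.47

After the 66% decrease: $521.04 × 0.34 = $177.1536.
Apply the 14.5% decrease: $177.1536 × 0.855 = $151.466328 ≈ $151.47.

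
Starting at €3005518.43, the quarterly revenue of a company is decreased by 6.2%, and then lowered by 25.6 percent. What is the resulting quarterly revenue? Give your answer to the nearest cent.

€2097467.16

After the 6.2% decrease: €3005518.43 × 0.938 = €2819176.28734.
After the 25.6% decrease: €2819176.28734 × 0.744 = €2097467.15778096 ≈ €2097467.16.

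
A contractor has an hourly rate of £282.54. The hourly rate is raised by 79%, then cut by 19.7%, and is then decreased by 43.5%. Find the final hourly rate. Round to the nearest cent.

Each change multiplies by a factor: 1.79 × 0.803 × 0.565 = 0.81211405.
£282.54 × 0.81211405 = £229.454703687 ≈ £229.45.

£229.45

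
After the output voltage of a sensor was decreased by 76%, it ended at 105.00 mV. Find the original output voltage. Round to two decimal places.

The overall multiplier applied was 0.24.
So the original output voltage was 105.00 ÷ 0.24 = 437.50 mV.

437.50 mV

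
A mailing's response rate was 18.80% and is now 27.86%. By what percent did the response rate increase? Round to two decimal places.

The change is 27.86 − 18.80 = 9.06 percentage points.
Relative to the original 18.80%, that is 9.06 ÷ 18.80 ≈ 48.19%.
So the response rate rose by 48.19%.

48.19%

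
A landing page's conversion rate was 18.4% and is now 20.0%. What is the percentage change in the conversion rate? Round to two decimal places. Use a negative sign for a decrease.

8.70%

The change is 20.0 − 18.4 = 1.6 percentage points.
Relative to the original 18.4%, that is 1.6 ÷ 18.4 ≈ 8.70%.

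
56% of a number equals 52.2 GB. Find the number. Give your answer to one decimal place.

52.2 GB ÷ 0.56 ≈ 93.2 GB.

93.2 GB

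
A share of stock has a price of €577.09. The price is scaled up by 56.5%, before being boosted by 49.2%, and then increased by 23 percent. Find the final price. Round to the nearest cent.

After the 56.5% increase: €577.09 × 1.565 = €903.14585.
49.2% increase: €903.14585 × 1.492 = €1347.4936082.
Apply the 23% increase: €1347.4936082 × 1.23 = €1657.417138086 ≈ €1657.42.

€1657.42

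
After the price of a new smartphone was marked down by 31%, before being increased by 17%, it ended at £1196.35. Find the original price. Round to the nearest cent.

Undoing the 17% increase: £1196.35 ÷ 1.17 ≈ £1022.521368.
Undoing the 31% decrease: £1022.521368 ÷ 0.69 ≈ £1481.92.

£1481.92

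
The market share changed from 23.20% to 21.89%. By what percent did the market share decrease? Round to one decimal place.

The change is 21.89 − 23.20 = -1.31 percentage points.
Relative to the original 23.20%, that is -1.31 ÷ 23.20 ≈ -5.6%.
So the market share fell by 5.6%.

5.6%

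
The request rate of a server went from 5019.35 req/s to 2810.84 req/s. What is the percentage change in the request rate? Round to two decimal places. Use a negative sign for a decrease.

-44.00%

Change: 2810.84 − 5019.35 = -2208.51.
Relative to the original: -2208.51 ÷ 5019.35 ≈ -44.00%.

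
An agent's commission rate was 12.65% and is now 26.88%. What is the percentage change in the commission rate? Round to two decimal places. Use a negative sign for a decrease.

112.49%

The change is 26.88 − 12.65 = 14.23 percentage points.
Relative to the original 12.65%, that is 14.23 ÷ 12.65 ≈ 112.49%.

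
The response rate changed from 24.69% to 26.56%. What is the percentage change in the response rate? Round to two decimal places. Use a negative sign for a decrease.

The change is 26.56 − 24.69 = 1.87 percentage points.
Relative to the original 24.69%, that is 1.87 ÷ 24.69 ≈ 7.57%.

7.57%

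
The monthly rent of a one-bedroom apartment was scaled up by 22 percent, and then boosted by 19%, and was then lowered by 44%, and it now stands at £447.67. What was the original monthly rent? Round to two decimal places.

The overall multiplier applied was 1.22 × 1.19 × 0.56 = 0.813008.
So the original monthly rent was £447.67 ÷ 0.813008 ≈ £550.63.

£550.63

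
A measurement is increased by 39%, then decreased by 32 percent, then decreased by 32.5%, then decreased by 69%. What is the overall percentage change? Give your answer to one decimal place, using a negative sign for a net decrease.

-80.2%

The combined multiplier is 1.39 × 0.68 × 0.675 × 0.31 = 0.1977831.
That corresponds to a decrease of 80.2%.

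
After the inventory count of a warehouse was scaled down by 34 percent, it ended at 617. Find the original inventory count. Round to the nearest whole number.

935

The overall multiplier applied was 0.66.
So the original inventory count was 617 ÷ 0.66 ≈ 935.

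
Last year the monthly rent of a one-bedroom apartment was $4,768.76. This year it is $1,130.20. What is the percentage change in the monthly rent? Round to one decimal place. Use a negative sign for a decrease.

-76.3%

Change: $1,130.20 − $4,768.76 = -$3,638.56.
Relative to the original: -$3,638.56 ÷ $4,768.76 ≈ -76.3%.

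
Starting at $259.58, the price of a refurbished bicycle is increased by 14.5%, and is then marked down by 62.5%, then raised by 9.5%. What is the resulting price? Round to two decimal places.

After the 14.5% increase: $259.58 × 1.145 = $297.2191.
62.5% decrease: $297.2191 × 0.375 = $111.4571625.
9.5% increase: $111.4571625 × 1.095 = $122.0455929375 ≈ $122.05.

$122.05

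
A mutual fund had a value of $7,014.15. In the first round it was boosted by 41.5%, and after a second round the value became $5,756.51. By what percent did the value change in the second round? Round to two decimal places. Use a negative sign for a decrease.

After the first round: $7,014.15 × 1.415 = $9925.02225.
Second-round multiplier: $5,756.51 ÷ $9925.02225 ≈ 0.58.
That is a change of -42.00%.

-42.00%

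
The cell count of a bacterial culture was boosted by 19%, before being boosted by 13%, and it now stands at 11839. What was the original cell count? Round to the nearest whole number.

8804

The overall multiplier applied was 1.19 × 1.13 = 1.3447.
So the original cell count was 11839 ÷ 1.3447 ≈ 8804.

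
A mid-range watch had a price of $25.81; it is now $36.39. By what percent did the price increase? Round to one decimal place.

41.0%

Change: $36.39 − $25.81 = $10.58.
Relative to the original: $10.58 ÷ $25.81 ≈ 41.0%.
So the price increased by 41.0%.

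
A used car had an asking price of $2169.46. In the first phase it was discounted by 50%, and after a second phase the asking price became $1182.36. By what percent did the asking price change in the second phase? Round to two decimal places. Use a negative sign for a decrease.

After the first phase: $2169.46 × 0.5 = $1084.73.
Second-phase multiplier: $1182.36 ÷ $1084.73 ≈ 1.090004.
That is a change of 9.00%.

9.00%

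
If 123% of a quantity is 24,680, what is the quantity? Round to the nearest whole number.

24,680 ÷ 1.23 ≈ 20,065.

20,065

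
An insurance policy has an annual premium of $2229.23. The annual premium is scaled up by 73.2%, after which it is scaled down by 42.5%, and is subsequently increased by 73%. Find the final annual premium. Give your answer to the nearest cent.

Each change multiplies by a factor: 1.732 × 0.575 × 1.73 = 1.722907.
$2229.23 × 1.722907 = $3840.75597161 ≈ $3840.76.

$3840.76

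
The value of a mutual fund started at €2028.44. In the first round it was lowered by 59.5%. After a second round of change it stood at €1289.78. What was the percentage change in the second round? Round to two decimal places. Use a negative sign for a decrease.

57.00%

After the first round: €2028.44 × 0.405 = €821.5182.
Second-round multiplier: €1289.78 ÷ €821.5182 ≈ 1.569996.
That is a change of 57.00%.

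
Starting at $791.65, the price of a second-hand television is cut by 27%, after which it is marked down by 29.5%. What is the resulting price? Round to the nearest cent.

$407.42

After the 27% decrease: $791.65 × 0.73 = $577.9045.
Apply the 29.5% decrease: $577.9045 × 0.705 = $407.4226725 ≈ $407.42.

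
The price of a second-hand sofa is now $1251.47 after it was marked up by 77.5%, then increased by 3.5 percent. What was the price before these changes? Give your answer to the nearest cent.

The overall multiplier applied was 1.775 × 1.035 = 1.837125.
So the original price was $1251.47 ÷ 1.837125 ≈ $681.21.

$681.21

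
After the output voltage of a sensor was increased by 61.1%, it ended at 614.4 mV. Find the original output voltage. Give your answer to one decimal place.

381.4 mV

The overall multiplier applied was 1.611.
So the original output voltage was 614.4 ÷ 1.611 ≈ 381.4 mV.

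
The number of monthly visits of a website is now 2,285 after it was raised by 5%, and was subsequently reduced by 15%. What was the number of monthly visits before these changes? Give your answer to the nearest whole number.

2,560

The overall multiplier applied was 1.05 × 0.85 = 0.8925.
So the original number of monthly visits was 2,285 ÷ 0.8925 ≈ 2,560.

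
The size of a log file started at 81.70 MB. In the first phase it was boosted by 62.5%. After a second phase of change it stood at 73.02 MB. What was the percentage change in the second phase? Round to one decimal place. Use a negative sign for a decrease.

After the first phase: 81.70 × 1.625 = 132.7625.
Second-phase multiplier: 73.02 ÷ 132.7625 ≈ 0.55.
That is a change of -45.0%.

-45.0%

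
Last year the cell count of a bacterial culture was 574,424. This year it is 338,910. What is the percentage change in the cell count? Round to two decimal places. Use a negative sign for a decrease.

Change: 338,910 − 574,424 = -235,514.
Relative to the original: -235,514 ÷ 574,424 ≈ -41.00%.

-41.00%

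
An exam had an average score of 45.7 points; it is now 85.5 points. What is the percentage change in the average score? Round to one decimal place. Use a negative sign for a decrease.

87.1%

Change: 85.5 − 45.7 = 39.8.
Relative to the original: 39.8 ÷ 45.7 ≈ 87.1%.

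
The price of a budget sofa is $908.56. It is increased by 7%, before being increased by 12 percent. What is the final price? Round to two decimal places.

Each change multiplies by a factor: 1.07 × 1.12 = 1.1984.
$908.56 × 1.1984 = $1088.818304 ≈ $1088.82.

$1088.82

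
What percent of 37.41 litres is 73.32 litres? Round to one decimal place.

73.32 litres ÷ 37.41 litres ≈ 196.0%.

196.0%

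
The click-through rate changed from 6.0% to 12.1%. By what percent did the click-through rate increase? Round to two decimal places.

The change is 12.1 − 6.0 = 6.1 percentage points.
Relative to the original 6.0%, that is 6.1 ÷ 6.0 ≈ 101.67%.
So the click-through rate rose by 101.67%.

101.67%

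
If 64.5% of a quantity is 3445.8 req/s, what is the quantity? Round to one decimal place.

5342.3 req/s

3445.8 req/s ÷ 0.645 ≈ 5342.3 req/s.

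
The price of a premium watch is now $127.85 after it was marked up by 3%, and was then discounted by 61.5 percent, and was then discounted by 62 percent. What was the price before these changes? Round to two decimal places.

$848.44

The overall multiplier applied was 1.03 × 0.385 × 0.38 = 0.150689.
So the original price was $127.85 ÷ 0.150689 ≈ $848.44.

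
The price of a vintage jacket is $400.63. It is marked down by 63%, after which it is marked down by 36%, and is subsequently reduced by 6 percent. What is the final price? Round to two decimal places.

Each change multiplies by a factor: 0.37 × 0.64 × 0.94 = 0.222592.
$400.63 × 0.222592 = $89.17703296 ≈ $89.18.

$89.18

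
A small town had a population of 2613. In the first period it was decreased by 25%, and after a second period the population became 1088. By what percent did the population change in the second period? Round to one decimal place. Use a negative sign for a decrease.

-44.5%

After the first period: 2613 × 0.75 = 1959.75.
Second-period multiplier: 1088 ÷ 1959.75 ≈ 0.55517.
That is a change of -44.5%.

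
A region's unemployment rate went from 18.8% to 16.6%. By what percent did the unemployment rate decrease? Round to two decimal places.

The change is 16.6 − 18.8 = -2.2 percentage points.
Relative to the original 18.8%, that is -2.2 ÷ 18.8 ≈ -11.70%.
So the unemployment rate fell by 11.70%.

11.70%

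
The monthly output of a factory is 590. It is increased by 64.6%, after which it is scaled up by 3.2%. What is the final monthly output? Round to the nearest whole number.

1002

64.6% increase: 590 × 1.646 = 971.14.
After the 3.2% increase: 971.14 × 1.032 = 1002.21648 ≈ 1002.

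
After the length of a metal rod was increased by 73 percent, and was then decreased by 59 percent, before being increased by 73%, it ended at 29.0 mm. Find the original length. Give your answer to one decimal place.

The overall multiplier applied was 1.73 × 0.41 × 1.73 = 1.227089.
So the original length was 29.0 ÷ 1.227089 ≈ 23.6 mm.

23.6 mm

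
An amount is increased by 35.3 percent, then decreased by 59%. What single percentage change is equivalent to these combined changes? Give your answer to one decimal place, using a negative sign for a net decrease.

The combined multiplier is 1.353 × 0.41 = 0.55473.
That corresponds to a decrease of 44.5%.

-44.5%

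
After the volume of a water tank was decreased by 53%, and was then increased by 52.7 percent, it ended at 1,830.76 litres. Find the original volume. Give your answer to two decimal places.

The overall multiplier applied was 0.47 × 1.527 = 0.71769.
So the original volume was 1,830.76 ÷ 0.71769 ≈ 2,550.91 litres.

2,550.91 litres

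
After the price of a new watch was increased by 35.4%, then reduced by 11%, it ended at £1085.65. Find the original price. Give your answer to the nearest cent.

Undoing the 11% decrease: £1085.65 ÷ 0.89 ≈ £1219.831461.
Undoing the 35.4% increase: £1219.831461 ÷ 1.354 ≈ £900.91.

£900.91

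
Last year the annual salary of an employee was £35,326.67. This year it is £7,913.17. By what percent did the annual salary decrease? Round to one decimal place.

77.6%

Change: £7,913.17 − £35,326.67 = -£27,413.50.
Relative to the original: -£27,413.50 ÷ £35,326.67 ≈ -77.6%.
So the annual salary decreased by 77.6%.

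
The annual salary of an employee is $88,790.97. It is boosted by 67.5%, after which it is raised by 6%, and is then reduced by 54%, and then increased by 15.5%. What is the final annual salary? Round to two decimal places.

$83,758.58

Each change multiplies by a factor: 1.675 × 1.06 × 0.46 × 1.155 = 0.94332315.
$88,790.97 × 0.94332315 = $83758.5775119555 ≈ $83,758.58.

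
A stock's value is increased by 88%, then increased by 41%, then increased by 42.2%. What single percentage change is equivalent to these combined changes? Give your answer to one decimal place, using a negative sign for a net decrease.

276.9%

An 88% increase multiplies by 1.88.
Then a 41% increase: 1.88 × 1.41 = 2.6508.
Then a 42.2% increase: 2.6508 × 1.422 = 3.7694376.
Overall factor 3.7694376, i.e. 276.9%.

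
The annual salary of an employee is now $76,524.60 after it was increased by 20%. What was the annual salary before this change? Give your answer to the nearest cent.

The overall multiplier applied was 1.2.
So the original annual salary was $76,524.60 ÷ 1.2 = $63,770.50.

$63,770.50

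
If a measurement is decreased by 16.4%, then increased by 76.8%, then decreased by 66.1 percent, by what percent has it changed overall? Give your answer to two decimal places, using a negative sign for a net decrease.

A 16.4% decrease multiplies by 0.836.
Then a 76.8% increase: 0.836 × 1.768 = 1.478048.
Then a 66.1% decrease: 1.478048 × 0.339 = 0.501058272.
Overall factor 0.501058272, i.e. -49.89%.

-49.89%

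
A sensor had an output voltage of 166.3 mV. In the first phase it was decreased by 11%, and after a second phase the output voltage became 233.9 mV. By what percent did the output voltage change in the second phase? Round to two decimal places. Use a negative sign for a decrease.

58.03%

After the first phase: 166.3 × 0.89 = 148.007.
Second-phase multiplier: 233.9 ÷ 148.007 ≈ 1.580331.
That is a change of 58.03%.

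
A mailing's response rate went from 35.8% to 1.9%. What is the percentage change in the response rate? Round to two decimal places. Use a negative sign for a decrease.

-94.69%

The change is 1.9 − 35.8 = -33.9 percentage points.
Relative to the original 35.8%, that is -33.9 ÷ 35.8 ≈ -94.69%.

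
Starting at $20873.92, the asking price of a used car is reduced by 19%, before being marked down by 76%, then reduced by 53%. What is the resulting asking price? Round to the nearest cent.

$1907.21

Apply the 19% decrease: $20873.92 × 0.81 = $16907.8752.
76% decrease: $16907.8752 × 0.24 = $4057.890048.
53% decrease: $4057.890048 × 0.47 = $1907.20832256 ≈ $1907.21.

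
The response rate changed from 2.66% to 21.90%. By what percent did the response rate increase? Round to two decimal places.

The change is 21.90 − 2.66 = 19.24 percentage points.
Relative to the original 2.66%, that is 19.24 ÷ 2.66 ≈ 723.31%.
So the response rate rose by 723.31%.

723.31%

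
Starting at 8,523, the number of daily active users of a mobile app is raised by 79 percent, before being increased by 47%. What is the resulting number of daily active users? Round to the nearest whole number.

Each change multiplies by a factor: 1.79 × 1.47 = 2.6313.
8,523 × 2.6313 = 22426.5699 ≈ 22,427.

22,427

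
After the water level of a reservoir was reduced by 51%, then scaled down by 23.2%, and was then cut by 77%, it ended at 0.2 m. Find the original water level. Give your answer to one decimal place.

2.3 m

The overall multiplier applied was 0.49 × 0.768 × 0.23 = 0.0865536.
So the original water level was 0.2 ÷ 0.0865536 ≈ 2.3 m.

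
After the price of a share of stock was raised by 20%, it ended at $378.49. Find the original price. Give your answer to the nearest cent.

$315.41

The overall multiplier applied was 1.2.
So the original price was $378.49 ÷ 1.2 ≈ $315.41.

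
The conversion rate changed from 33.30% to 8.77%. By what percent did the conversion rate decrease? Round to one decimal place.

The change is 8.77 − 33.30 = -24.53 percentage points.
Relative to the original 33.30%, that is -24.53 ÷ 33.30 ≈ -73.7%.
So the conversion rate fell by 73.7%.

73.7%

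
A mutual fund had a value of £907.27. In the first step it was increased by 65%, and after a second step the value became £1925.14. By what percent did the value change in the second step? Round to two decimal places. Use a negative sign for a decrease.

After the first step: £907.27 × 1.65 = £1496.9955.
Second-step multiplier: £1925.14 ÷ £1496.9955 ≈ 1.286003.
That is a change of 28.60%.

28.60%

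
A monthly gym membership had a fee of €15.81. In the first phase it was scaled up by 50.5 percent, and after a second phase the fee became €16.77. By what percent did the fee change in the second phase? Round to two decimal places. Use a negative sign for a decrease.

-29.52%

After the first phase: €15.81 × 1.505 = €23.79405.
Second-phase multiplier: €16.77 ÷ €23.79405 ≈ 0.704798.
That is a change of -29.52%.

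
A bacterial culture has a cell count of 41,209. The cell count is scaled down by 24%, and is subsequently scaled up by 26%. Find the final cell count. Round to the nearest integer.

39,462

After the 24% decrease: 41,209 × 0.76 = 31318.84.
Apply the 26% increase: 31318.84 × 1.26 = 39461.7384 ≈ 39,462.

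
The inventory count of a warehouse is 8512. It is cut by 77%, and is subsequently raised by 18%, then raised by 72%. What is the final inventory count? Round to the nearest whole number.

3973

77% decrease: 8512 × 0.23 = 1957.76.
Apply the 18% increase: 1957.76 × 1.18 = 2310.1568.
72% increase: 2310.1568 × 1.72 = 3973.469696 ≈ 3973.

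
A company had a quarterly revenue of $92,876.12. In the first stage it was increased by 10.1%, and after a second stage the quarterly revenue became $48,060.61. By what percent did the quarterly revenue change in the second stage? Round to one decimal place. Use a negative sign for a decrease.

After the first stage: $92,876.12 × 1.101 = $102256.60812.
Second-stage multiplier: $48,060.61 ÷ $102256.60812 ≈ 0.47.
That is a change of -53.0%.

-53.0%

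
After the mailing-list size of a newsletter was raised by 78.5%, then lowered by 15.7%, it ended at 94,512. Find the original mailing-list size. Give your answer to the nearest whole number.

62,809

Undoing the 15.7% decrease: 94,512 ÷ 0.843 ≈ 112113.879004.
Undoing the 78.5% increase: 112113.879004 ÷ 1.785 ≈ 62,809.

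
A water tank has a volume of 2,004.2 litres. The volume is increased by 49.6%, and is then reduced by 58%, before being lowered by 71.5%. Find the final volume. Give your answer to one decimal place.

Apply the 49.6% increase: 2,004.2 × 1.496 = 2998.2832.
58% decrease: 2998.2832 × 0.42 = 1259.278944.
After the 71.5% decrease: 1259.278944 × 0.285 = 358.89449904 ≈ 358.9.

358.9 litres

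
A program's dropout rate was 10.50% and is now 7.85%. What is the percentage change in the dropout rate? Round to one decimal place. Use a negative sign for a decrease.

-25.2%

The change is 7.85 − 10.50 = -2.65 percentage points.
Relative to the original 10.50%, that is -2.65 ÷ 10.50 ≈ -25.2%.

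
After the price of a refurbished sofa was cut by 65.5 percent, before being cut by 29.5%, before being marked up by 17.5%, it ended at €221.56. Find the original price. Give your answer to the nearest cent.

€775.26

The overall multiplier applied was 0.345 × 0.705 × 1.175 = 0.285789375.
So the original price was €221.56 ÷ 0.285789375 ≈ €775.26.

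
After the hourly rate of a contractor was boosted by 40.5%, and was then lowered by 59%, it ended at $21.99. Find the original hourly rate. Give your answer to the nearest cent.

Undoing the 59% decrease: $21.99 ÷ 0.41 ≈ $53.634146.
Undoing the 40.5% increase: $53.634146 ÷ 1.405 ≈ $38.17.

$38.17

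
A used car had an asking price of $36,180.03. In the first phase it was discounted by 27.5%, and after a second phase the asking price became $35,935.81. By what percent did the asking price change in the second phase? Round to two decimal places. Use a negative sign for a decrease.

After the first phase: $36,180.03 × 0.725 = $26230.52175.
Second-phase multiplier: $35,935.81 ÷ $26230.52175 ≈ 1.37.
That is a change of 37.00%.

37.00%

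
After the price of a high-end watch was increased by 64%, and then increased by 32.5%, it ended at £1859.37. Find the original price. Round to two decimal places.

Undoing the 32.5% increase: £1859.37 ÷ 1.325 ≈ £1403.298113.
Undoing the 64% increase: £1403.298113 ÷ 1.64 ≈ £855.67.

£855.67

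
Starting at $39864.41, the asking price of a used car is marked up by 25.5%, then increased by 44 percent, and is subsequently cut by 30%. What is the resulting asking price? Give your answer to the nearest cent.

$50430.07

25.5% increase: $39864.41 × 1.255 = $50029.83455.
44% increase: $50029.83455 × 1.44 = $72042.961752.
30% decrease: $72042.961752 × 0.7 = $50430.0732264 ≈ $50430.07.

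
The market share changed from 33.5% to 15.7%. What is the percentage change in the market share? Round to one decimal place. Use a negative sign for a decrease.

-53.1%

The change is 15.7 − 33.5 = -17.8 percentage points.
Relative to the original 33.5%, that is -17.8 ÷ 33.5 ≈ -53.1%.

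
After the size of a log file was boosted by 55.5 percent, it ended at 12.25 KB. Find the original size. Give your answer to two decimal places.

The overall multiplier applied was 1.555.
So the original size was 12.25 ÷ 1.555 ≈ 7.88 KB.

7.88 KB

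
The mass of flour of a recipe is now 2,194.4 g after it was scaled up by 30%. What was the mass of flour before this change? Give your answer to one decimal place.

1,688.0 g

The overall multiplier applied was 1.3.
So the original mass of flour was 2,194.4 ÷ 1.3 = 1,688.0 g.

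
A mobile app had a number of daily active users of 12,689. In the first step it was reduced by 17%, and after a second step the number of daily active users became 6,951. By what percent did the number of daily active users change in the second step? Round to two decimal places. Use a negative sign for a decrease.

After the first step: 12,689 × 0.83 = 10531.87.
Second-step multiplier: 6,951 ÷ 10531.87 ≈ 0.659997.
That is a change of -34.00%.

-34.00%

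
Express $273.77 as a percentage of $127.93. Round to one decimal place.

$273.77 ÷ $127.93 ≈ 214.0%.

214.0%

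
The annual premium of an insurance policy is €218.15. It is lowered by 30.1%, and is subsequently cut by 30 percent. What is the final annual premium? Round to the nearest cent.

Each change multiplies by a factor: 0.699 × 0.7 = 0.4893.
€218.15 × 0.4893 = €106.740795 ≈ €106.74.

€106.74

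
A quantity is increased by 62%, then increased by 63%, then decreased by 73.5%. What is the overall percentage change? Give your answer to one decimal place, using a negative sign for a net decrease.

-30.0%

The combined multiplier is 1.62 × 1.63 × 0.265 = 0.699759.
That corresponds to a decrease of 30.0%.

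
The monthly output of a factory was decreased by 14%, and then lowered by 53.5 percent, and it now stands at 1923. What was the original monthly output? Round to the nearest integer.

Undoing the 53.5% decrease: 1923 ÷ 0.465 ≈ 4135.483871.
Undoing the 14% decrease: 4135.483871 ÷ 0.86 ≈ 4809.

4809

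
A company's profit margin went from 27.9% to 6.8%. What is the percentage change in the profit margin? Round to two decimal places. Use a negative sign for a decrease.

-75.63%

The change is 6.8 − 27.9 = -21.1 percentage points.
Relative to the original 27.9%, that is -21.1 ÷ 27.9 ≈ -75.63%.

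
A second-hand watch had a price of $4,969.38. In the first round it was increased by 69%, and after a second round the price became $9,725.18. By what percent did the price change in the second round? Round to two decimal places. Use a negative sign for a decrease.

15.80%

After the first round: $4,969.38 × 1.69 = $8398.2522.
Second-round multiplier: $9,725.18 ÷ $8398.2522 ≈ 1.158.
That is a change of 15.80%.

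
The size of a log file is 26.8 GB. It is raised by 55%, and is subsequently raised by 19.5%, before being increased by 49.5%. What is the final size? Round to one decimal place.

74.2 GB

Each change multiplies by a factor: 1.55 × 1.195 × 1.495 = 2.76911375.
26.8 × 2.76911375 = 74.2122485 ≈ 74.2.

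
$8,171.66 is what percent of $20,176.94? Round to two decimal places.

40.50%

$8,171.66 ÷ $20,176.94 ≈ 40.50%.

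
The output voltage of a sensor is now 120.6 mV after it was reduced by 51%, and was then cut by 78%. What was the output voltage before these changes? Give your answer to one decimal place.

Undoing the 78% decrease: 120.6 ÷ 0.22 ≈ 548.181818.
Undoing the 51% decrease: 548.181818 ÷ 0.49 ≈ 1,118.7 mV.

1,118.7 mV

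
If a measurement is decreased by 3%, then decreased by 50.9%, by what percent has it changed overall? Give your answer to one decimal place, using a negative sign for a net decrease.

-52.4%

A 3% decrease multiplies by 0.97.
Then a 50.9% decrease: 0.97 × 0.491 = 0.47627.
Overall factor 0.47627, i.e. -52.4%.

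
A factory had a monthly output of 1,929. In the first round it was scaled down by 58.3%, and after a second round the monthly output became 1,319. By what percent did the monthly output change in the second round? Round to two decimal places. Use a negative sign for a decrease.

63.97%

After the first round: 1,929 × 0.417 = 804.393.
Second-round multiplier: 1,319 ÷ 804.393 ≈ 1.639746.
That is a change of 63.97%.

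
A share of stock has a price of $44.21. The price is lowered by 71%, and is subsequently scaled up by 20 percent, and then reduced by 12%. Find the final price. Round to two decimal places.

Each change multiplies by a factor: 0.29 × 1.2 × 0.88 = 0.30624.
$44.21 × 0.30624 = $13.5388704 ≈ $13.54.

$13.54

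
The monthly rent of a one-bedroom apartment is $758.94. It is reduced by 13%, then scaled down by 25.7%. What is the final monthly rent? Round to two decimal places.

$490.59

13% decrease: $758.94 × 0.87 = $660.2778.
Apply the 25.7% decrease: $660.2778 × 0.743 = $490.5864054 ≈ $490.59.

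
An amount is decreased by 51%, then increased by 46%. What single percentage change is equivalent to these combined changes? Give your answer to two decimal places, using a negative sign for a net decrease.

-28.46%

The combined multiplier is 0.49 × 1.46 = 0.7154.
That corresponds to a decrease of 28.46%.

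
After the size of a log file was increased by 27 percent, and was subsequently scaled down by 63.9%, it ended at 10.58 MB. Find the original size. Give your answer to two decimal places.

The overall multiplier applied was 1.27 × 0.361 = 0.45847.
So the original size was 10.58 ÷ 0.45847 ≈ 23.08 MB.

23.08 MB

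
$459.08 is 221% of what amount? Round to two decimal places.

$207.73

$459.08 ÷ 2.21 ≈ $207.73.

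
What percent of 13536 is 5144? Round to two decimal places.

5144 ÷ 13536 ≈ 38.00%.

38.00%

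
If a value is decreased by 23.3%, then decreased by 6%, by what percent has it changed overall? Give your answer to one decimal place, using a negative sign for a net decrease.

A 23.3% decrease multiplies by 0.767.
Then a 6% decrease: 0.767 × 0.94 = 0.72098.
Overall factor 0.72098, i.e. -27.9%.

-27.9%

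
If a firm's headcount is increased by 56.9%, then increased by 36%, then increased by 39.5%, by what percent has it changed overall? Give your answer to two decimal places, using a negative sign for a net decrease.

197.67%

A 56.9% increase multiplies by 1.569.
Then a 36% increase: 1.569 × 1.36 = 2.13384.
Then a 39.5% increase: 2.13384 × 1.395 = 2.9767068.
Overall factor 2.9767068, i.e. 197.67%.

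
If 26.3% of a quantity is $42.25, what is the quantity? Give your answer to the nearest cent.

$42.25 ÷ 0.263 ≈ $160.65.

$160.65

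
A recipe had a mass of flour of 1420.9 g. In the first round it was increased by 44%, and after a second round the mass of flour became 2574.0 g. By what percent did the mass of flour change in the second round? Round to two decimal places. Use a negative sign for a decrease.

25.80%

After the first round: 1420.9 × 1.44 = 2046.096.
Second-round multiplier: 2574.0 ÷ 2046.096 ≈ 1.258005.
That is a change of 25.80%.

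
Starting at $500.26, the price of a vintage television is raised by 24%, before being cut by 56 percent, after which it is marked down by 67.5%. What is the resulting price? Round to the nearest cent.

$88.71

Apply the 24% increase: $500.26 × 1.24 = $620.3224.
Apply the 56% decrease: $620.3224 × 0.44 = $272.941856.
After the 67.5% decrease: $272.941856 × 0.325 = $88.7061032 ≈ $88.71.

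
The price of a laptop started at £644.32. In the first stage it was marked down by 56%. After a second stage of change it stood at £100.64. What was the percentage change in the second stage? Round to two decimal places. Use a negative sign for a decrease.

After the first stage: £644.32 × 0.44 = £283.5008.
Second-stage multiplier: £100.64 ÷ £283.5008 ≈ 0.35499.
That is a change of -64.50%.

-64.50%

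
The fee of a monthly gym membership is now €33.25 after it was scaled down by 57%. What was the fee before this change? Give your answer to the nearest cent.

The overall multiplier applied was 0.43.
So the original fee was €33.25 ÷ 0.43 ≈ €77.33.

€77.33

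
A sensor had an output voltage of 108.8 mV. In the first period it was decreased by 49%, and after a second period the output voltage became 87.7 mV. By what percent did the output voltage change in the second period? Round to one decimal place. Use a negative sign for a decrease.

After the first period: 108.8 × 0.51 = 55.488.
Second-period multiplier: 87.7 ÷ 55.488 ≈ 1.58052.
That is a change of 58.1%.

58.1%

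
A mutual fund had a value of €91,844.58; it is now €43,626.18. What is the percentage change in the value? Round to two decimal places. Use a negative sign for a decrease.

-52.50%

Change: €43,626.18 − €91,844.58 = -€48,218.40.
Relative to the original: -€48,218.40 ÷ €91,844.58 ≈ -52.50%.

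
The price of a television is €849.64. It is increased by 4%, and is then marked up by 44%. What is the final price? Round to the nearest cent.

€1272.42

After the 4% increase: €849.64 × 1.04 = €883.6256.
44% increase: €883.6256 × 1.44 = €1272.420864 ≈ €1272.42.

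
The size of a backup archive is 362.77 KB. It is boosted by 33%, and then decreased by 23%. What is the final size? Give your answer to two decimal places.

371.51 KB

Apply the 33% increase: 362.77 × 1.33 = 482.4841.
23% decrease: 482.4841 × 0.77 = 371.512757 ≈ 371.51.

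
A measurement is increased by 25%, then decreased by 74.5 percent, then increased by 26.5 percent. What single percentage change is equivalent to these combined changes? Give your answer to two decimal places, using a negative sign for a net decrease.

A 25% increase multiplies by 1.25.
Then a 74.5% decrease: 1.25 × 0.255 = 0.31875.
Then a 26.5% increase: 0.31875 × 1.265 = 0.40321875.
Overall factor 0.40321875, i.e. -59.68%.

-59.68%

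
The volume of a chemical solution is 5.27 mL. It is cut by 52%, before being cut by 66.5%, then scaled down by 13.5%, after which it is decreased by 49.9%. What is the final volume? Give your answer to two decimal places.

0.37 mL

52% decrease: 5.27 × 0.48 = 2.5296.
66.5% decrease: 2.5296 × 0.335 = 0.847416.
Apply the 13.5% decrease: 0.847416 × 0.865 = 0.73301484.
After the 49.9% decrease: 0.73301484 × 0.501 = 0.36724043484 ≈ 0.37.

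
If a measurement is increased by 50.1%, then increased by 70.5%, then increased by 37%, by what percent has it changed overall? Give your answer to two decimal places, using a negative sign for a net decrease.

250.61%

A 50.1% increase multiplies by 1.501.
Then a 70.5% increase: 1.501 × 1.705 = 2.559205.
Then a 37% increase: 2.559205 × 1.37 = 3.50611085.
Overall factor 3.50611085, i.e. 250.61%.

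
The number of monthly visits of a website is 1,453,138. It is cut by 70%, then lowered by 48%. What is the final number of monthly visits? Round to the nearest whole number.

226,690

Each change multiplies by a factor: 0.3 × 0.52 = 0.156.
1,453,138 × 0.156 = 226689.528 ≈ 226,690.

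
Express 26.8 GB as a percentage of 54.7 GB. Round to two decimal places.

26.8 GB ÷ 54.7 GB ≈ 48.99%.

48.99%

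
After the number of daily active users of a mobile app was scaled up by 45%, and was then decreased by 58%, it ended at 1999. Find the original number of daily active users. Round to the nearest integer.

3282

The overall multiplier applied was 1.45 × 0.42 = 0.609.
So the original number of daily active users was 1999 ÷ 0.609 ≈ 3282.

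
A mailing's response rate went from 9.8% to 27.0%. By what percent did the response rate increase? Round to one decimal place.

The change is 27.0 − 9.8 = 17.2 percentage points.
Relative to the original 9.8%, that is 17.2 ÷ 9.8 ≈ 175.5%.
So the response rate rose by 175.5%.

175.5%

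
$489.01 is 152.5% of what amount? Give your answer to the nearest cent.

$489.01 ÷ 1.525 ≈ $320.66.

$320.66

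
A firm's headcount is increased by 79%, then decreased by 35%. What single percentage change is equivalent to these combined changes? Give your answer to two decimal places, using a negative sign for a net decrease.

16.35%

The combined multiplier is 1.79 × 0.65 = 1.1635.
That corresponds to an increase of 16.35%.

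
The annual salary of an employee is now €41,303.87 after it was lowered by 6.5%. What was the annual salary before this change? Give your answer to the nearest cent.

The overall multiplier applied was 0.935.
So the original annual salary was €41,303.87 ÷ 0.935 ≈ €44,175.26.

€44,175.26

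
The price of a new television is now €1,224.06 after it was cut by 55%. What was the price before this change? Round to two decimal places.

€2,720.13

The overall multiplier applied was 0.45.
So the original price was €1,224.06 ÷ 0.45 ≈ €2,720.13.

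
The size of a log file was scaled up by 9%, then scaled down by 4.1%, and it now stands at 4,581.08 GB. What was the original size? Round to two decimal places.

Undoing the 4.1% decrease: 4,581.08 ÷ 0.959 ≈ 4776.934307.
Undoing the 9% increase: 4776.934307 ÷ 1.09 ≈ 4,382.51 GB.

4,382.51 GB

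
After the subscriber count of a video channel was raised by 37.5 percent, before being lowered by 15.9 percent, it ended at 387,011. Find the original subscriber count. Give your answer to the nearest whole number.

The overall multiplier applied was 1.375 × 0.841 = 1.156375.
So the original subscriber count was 387,011 ÷ 1.156375 ≈ 334,676.

334,676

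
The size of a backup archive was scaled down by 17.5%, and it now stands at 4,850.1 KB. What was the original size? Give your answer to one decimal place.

5,878.9 KB

The overall multiplier applied was 0.825.
So the original size was 4,850.1 ÷ 0.825 ≈ 5,878.9 KB.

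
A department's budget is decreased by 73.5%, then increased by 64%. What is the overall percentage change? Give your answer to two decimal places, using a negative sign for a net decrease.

-56.54%

A 73.5% decrease multiplies by 0.265.
Then a 64% increase: 0.265 × 1.64 = 0.4346.
Overall factor 0.4346, i.e. -56.54%.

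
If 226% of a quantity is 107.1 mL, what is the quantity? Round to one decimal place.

107.1 mL ÷ 2.26 ≈ 47.4 mL.

47.4 mL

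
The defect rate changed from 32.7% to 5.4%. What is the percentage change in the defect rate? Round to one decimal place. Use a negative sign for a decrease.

-83.5%

The change is 5.4 − 32.7 = -27.3 percentage points.
Relative to the original 32.7%, that is -27.3 ÷ 32.7 ≈ -83.5%.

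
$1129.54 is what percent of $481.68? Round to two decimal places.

234.50%

$1129.54 ÷ $481.68 ≈ 234.50%.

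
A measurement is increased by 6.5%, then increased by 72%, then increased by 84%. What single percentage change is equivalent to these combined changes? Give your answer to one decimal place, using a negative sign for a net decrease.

237.1%

The combined multiplier is 1.065 × 1.72 × 1.84 = 3.370512.
That corresponds to an increase of 237.1%.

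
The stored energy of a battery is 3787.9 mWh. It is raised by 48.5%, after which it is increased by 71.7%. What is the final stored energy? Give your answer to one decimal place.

Each change multiplies by a factor: 1.485 × 1.717 = 2.549745.
3787.9 × 2.549745 = 9658.1790855 ≈ 9658.2.

9658.2 mWh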